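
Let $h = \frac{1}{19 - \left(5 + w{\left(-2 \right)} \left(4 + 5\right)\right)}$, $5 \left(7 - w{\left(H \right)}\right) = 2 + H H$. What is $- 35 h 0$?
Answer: $0$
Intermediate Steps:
$w{\left(H \right)} = \frac{33}{5} - \frac{H^{2}}{5}$ ($w{\left(H \right)} = 7 - \frac{2 + H H}{5} = 7 - \frac{2 + H^{2}}{5} = 7 - \left(\frac{2}{5} + \frac{H^{2}}{5}\right) = \frac{33}{5} - \frac{H^{2}}{5}$)
$h = - \frac{5}{191}$ ($h = \frac{1}{19 - \left(5 + \left(\frac{33}{5} - \frac{\left(-2\right)^{2}}{5}\right) \left(4 + 5\right)\right)} = \frac{1}{19 - \left(5 + \left(\frac{33}{5} - \frac{4}{5}\right) 9\right)} = \frac{1}{19 - \left(5 + \frac{29}{5} \cdot 9\right)} = \frac{1}{19 - \frac{286}{5}} = \frac{1}{- \frac{191}{5}} = - \frac{5}{191} \approx -0.026178$)
$- 35 h 0 = \left(-35\right) \left(- \frac{5}{191}\right) 0 = \frac{175}{191} \cdot 0 = 0$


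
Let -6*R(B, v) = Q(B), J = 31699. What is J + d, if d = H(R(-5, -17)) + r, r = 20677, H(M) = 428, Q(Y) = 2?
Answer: 52804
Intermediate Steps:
R(B, v) = -⅓ (R(B, v) = -⅙*2 = -⅓)
d = 21105 (d = 428 + 20677 = 21105)
J + d = 31699 + 21105 = 52804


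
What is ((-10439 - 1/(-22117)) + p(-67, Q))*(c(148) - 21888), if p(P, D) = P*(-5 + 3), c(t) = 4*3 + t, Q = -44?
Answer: 4952151981952/22117 ≈ 2.2391e+8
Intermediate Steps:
c(t) = 12 + t
p(P, D) = -2*P (p(P, D) = P*(-2) = -2*P)
((-10439 - 1/(-22117)) + p(-67, Q))*(c(148) - 21888) = ((-10439 - 1/(-22117)) - 2*(-67))*((12 + 148) - 21888) = ((-10439 - 1*(-1/22117)) + 134)*(160 - 21888) = ((-10439 + 1/22117) + 134)*(-21728) = (-230879362/22117 + 134)*(-21728) = -227915684/22117*(-21728) = 4952151981952/22117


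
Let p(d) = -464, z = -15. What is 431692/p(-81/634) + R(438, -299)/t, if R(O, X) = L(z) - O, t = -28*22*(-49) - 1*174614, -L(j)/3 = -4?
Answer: -7793634737/8376940 ≈ -930.37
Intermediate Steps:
L(j) = 12 (L(j) = -3*(-4) = 12)
t = -144430 (t = -616*(-49) - 174614 = 30184 - 174614 = -144430)
R(O, X) = 12 - O
431692/p(-81/634) + R(438, -299)/t = 431692/(-464) + (12 - 1*438)/(-144430) = 431692*(-1/464) + (12 - 438)*(-1/144430) = -107923/116 - 426*(-1/144430) = -107923/116 + 213/72215 = -7793634737/8376940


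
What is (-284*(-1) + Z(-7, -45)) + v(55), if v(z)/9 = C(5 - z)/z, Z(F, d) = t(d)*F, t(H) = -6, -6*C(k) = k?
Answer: 3601/11 ≈ 327.36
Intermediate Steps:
C(k) = -k/6
Z(F, d) = -6*F
v(z) = 9*(-5/6 + z/6)/z (v(z) = 9*((-(5 - z)/6)/z) = 9*((-5/6 + z/6)/z) = 9*(-5/6 + z/6)/z)
(-284*(-1) + Z(-7, -45)) + v(55) = (-284*(-1) - 6*(-7)) + (3/2)*(-5 + 55)/55 = (284 + 42) + (3/2)*(1/55)*50 = 326 + 15/11 = 3601/11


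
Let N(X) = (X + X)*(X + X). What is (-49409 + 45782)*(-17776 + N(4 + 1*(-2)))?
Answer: 64415520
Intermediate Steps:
N(X) = 4*X**2 (N(X) = (2*X)*(2*X) = 4*X**2)
(-49409 + 45782)*(-17776 + N(4 + 1*(-2))) = (-49409 + 45782)*(-17776 + 4*(4 + 1*(-2))**2) = -3627*(-17776 + 4*(4 - 2)**2) = -3627*(-17776 + 4*2**2) = -3627*(-17776 + 4*4) = -3627*(-17776 + 16) = -3627*(-17760) = 64415520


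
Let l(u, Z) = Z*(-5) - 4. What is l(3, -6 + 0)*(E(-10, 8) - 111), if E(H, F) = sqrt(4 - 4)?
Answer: -2886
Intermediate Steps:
l(u, Z) = -4 - 5*Z (l(u, Z) = -5*Z - 4 = -4 - 5*Z)
E(H, F) = 0 (E(H, F) = sqrt(0) = 0)
l(3, -6 + 0)*(E(-10, 8) - 111) = (-4 - 5*(-6 + 0))*(0 - 111) = (-4 - 5*(-6))*(-111) = (-4 + 30)*(-111) = 26*(-111) = -2886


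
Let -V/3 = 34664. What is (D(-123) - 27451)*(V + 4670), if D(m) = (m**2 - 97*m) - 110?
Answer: 49760322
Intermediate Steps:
D(m) = -110 + m**2 - 97*m
V = -103992 (V = -3*34664 = -103992)
(D(-123) - 27451)*(V + 4670) = ((-110 + (-123)**2 - 97*(-123)) - 27451)*(-103992 + 4670) = ((-110 + 15129 + 11931) - 27451)*(-99322) = (26950 - 27451)*(-99322) = -501*(-99322) = 49760322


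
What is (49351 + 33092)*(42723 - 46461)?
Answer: -308171934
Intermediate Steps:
(49351 + 33092)*(42723 - 46461) = 82443*(-3738) = -308171934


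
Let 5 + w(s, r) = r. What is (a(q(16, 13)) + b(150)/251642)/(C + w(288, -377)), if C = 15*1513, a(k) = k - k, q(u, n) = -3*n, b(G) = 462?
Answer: 231/2807443973 ≈ 8.2281e-8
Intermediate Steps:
a(k) = 0
w(s, r) = -5 + r
C = 22695
(a(q(16, 13)) + b(150)/251642)/(C + w(288, -377)) = (0 + 462/251642)/(22695 + (-5 - 377)) = (0 + 462*(1/251642))/(22695 - 382) = (0 + 231/125821)/22313 = (231/125821)*(1/22313) = 231/2807443973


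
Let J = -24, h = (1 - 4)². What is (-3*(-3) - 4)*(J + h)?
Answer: -75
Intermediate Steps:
h = 9 (h = (-3)² = 9)
(-3*(-3) - 4)*(J + h) = (-3*(-3) - 4)*(-24 + 9) = (9 - 4)*(-15) = 5*(-15) = -75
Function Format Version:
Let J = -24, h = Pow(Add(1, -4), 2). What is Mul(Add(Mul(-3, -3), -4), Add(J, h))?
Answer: -75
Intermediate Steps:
h = 9 (h = Pow(-3, 2) = 9)
Mul(Add(Mul(-3, -3), -4), Add(J, h)) = Mul(Add(Mul(-3, -3), -4), Add(-24, 9)) = Mul(Add(9, -4), -15) = Mul(5, -15) = -75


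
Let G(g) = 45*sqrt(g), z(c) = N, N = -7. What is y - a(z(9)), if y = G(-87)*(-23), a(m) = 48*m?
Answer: 336 - 1035*I*sqrt(87) ≈ 336.0 - 9653.8*I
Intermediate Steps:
z(c) = -7
y = -1035*I*sqrt(87) (y = (45*sqrt(-87))*(-23) = (45*(I*sqrt(87)))*(-23) = (45*I*sqrt(87))*(-23) = -1035*I*sqrt(87) ≈ -9653.8*I)
y - a(z(9)) = -1035*I*sqrt(87) - 48*(-7) = -1035*I*sqrt(87) - 1*(-336) = -1035*I*sqrt(87) + 336 = 336 - 1035*I*sqrt(87)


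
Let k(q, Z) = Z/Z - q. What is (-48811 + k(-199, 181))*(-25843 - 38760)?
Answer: 3140416433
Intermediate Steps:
k(q, Z) = 1 - q
(-48811 + k(-199, 181))*(-25843 - 38760) = (-48811 + (1 - 1*(-199)))*(-25843 - 38760) = (-48811 + (1 + 199))*(-64603) = (-48811 + 200)*(-64603) = -48611*(-64603) = 3140416433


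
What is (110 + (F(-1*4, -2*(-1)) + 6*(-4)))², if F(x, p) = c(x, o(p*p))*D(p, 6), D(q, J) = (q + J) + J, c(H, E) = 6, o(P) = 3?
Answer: 28900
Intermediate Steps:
D(q, J) = q + 2*J (D(q, J) = (J + q) + J = q + 2*J)
F(x, p) = 72 + 6*p (F(x, p) = 6*(p + 2*6) = 6*(p + 12) = 6*(12 + p) = 72 + 6*p)
(110 + (F(-1*4, -2*(-1)) + 6*(-4)))² = (110 + ((72 + 6*(-2*(-1))) + 6*(-4)))² = (110 + ((72 + 6*2) - 24))² = (110 + ((72 + 12) - 24))² = (110 + (84 - 24))² = (110 + 60)² = 170² = 28900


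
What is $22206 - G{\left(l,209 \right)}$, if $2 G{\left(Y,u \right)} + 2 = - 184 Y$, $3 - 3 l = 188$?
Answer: $\frac{49601}{3} \approx 16534.0$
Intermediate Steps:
$l = - \frac{185}{3}$ ($l = 1 - \frac{188}{3} = - \frac{185}{3} \approx -61.667$)
$G{\left(Y,u \right)} = -1 - 92 Y$ ($G{\left(Y,u \right)} = -1 + \frac{\left(-184\right) Y}{2} = -1 - 92 Y$)
$22206 - G{\left(l,209 \right)} = 22206 - \left(-1 - - \frac{17020}{3}\right) = 22206 - \left(-1 + \frac{17020}{3}\right) = 22206 - \frac{17017}{3} = \frac{49601}{3}$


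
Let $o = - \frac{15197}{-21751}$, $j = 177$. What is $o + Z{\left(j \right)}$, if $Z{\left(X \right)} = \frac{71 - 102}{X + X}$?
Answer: $\frac{4705457}{7699854} \approx 0.61111$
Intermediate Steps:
$Z{\left(X \right)} = - \frac{31}{2 X}$
$o = \frac{15197}{21751}$ ($o = \left(-15197\right) \left(- \frac{1}{21751}\right) = \frac{15197}{21751} \approx 0.69868$)
$o + Z{\left(j \right)} = \frac{15197}{21751} - \frac{31}{2 \cdot 177} = \frac{15197}{21751} - \frac{31}{354} = \frac{4705457}{7699854}$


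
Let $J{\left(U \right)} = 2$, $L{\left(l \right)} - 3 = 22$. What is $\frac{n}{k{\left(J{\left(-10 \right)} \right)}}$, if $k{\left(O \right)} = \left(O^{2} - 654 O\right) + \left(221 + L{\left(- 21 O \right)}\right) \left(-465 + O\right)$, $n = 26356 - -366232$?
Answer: $- \frac{196294}{57601} \approx -3.4078$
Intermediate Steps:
$L{\left(l \right)} = 25$ ($L{\left(l \right)} = 3 + 22 = 25$)
$n = 392588$ ($n = 26356 + 366232 = 392588$)
$k{\left(O \right)} = -114390 + O^{2} - 408 O$ ($k{\left(O \right)} = \left(O^{2} - 654 O\right) + \left(221 + 25\right) \left(-465 + O\right) = \left(O^{2} - 654 O\right) + 246 \left(-465 + O\right) = \left(O^{2} - 654 O\right) + \left(-114390 + 246 O\right) = -114390 + O^{2} - 408 O$)
$\frac{n}{k{\left(J{\left(-10 \right)} \right)}} = \frac{392588}{-114390 + 2^{2} - 816} = \frac{392588}{-114390 + 4 - 816} = \frac{392588}{-115202} = 392588 \left(- \frac{1}{115202}\right) = - \frac{196294}{57601}$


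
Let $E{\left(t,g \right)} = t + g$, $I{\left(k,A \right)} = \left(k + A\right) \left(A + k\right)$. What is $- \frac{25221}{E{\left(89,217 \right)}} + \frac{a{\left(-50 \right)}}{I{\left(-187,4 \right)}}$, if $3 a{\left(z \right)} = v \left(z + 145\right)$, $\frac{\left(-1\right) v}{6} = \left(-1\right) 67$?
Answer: $- \frac{93414521}{1138626} \approx -82.042$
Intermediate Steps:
$v = 402$ ($v = - 6 \left(\left(-1\right) 67\right) = \left(-6\right) \left(-67\right) = 402$)
$a{\left(z \right)} = 19430 + 134 z$ ($a{\left(z \right)} = \frac{402 \left(z + 145\right)}{3} = \frac{402 \left(145 + z\right)}{3} = \frac{58290 + 402 z}{3} = 19430 + 134 z$)
$I{\left(k,A \right)} = \left(A + k\right)^{2}$ ($I{\left(k,A \right)} = \left(A + k\right) \left(A + k\right) = \left(A + k\right)^{2}$)
$E{\left(t,g \right)} = g + t$
$- \frac{25221}{E{\left(89,217 \right)}} + \frac{a{\left(-50 \right)}}{I{\left(-187,4 \right)}} = - \frac{25221}{217 + 89} + \frac{19430 + 134 \left(-50\right)}{\left(4 - 187\right)^{2}} = - \frac{25221}{306} + \frac{19430 - 6700}{\left(-183\right)^{2}} = \left(-25221\right) \frac{1}{306} + \frac{12730}{33489} = - \frac{8407}{102} + 12730 \cdot \frac{1}{33489} = - \frac{8407}{102} + \frac{12730}{33489} = - \frac{93414521}{1138626}$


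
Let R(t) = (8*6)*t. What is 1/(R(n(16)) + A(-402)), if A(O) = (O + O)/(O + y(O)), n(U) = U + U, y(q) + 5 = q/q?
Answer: 203/312210 ≈ 0.00065020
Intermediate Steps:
y(q) = -4 (y(q) = -5 + q/q = -5 + 1 = -4)
n(U) = 2*U
R(t) = 48*t
A(O) = 2*O/(-4 + O) (A(O) = (O + O)/(O - 4) = (2*O)/(-4 + O) = 2*O/(-4 + O))
1/(R(n(16)) + A(-402)) = 1/(48*(2*16) + 2*(-402)/(-4 - 402)) = 1/(48*32 + 2*(-402)/(-406)) = 1/(1536 + 2*(-402)*(-1/406)) = 1/(1536 + 402/203) = 1/(312210/203) = 203/312210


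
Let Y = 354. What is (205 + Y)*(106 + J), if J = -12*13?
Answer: -27950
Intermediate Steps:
J = -156
(205 + Y)*(106 + J) = (205 + 354)*(106 - 156) = 559*(-50) = -27950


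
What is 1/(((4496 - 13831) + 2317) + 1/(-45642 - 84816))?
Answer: -130458/915554245 ≈ -0.00014249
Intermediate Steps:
1/(((4496 - 13831) + 2317) + 1/(-45642 - 84816)) = 1/((-9335 + 2317) + 1/(-130458)) = 1/(-7018 - 1/130458) = 1/(-915554245/130458) = -130458/915554245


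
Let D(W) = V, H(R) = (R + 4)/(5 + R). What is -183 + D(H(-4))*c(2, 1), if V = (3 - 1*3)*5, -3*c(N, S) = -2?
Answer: -183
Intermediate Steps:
H(R) = (4 + R)/(5 + R)
c(N, S) = 2/3 (c(N, S) = -1/3*(-2) = 2/3)
V = 0 (V = (3 - 3)*5 = 0*5 = 0)
D(W) = 0
-183 + D(H(-4))*c(2, 1) = -183 + 0*(2/3) = -183 + 0 = -183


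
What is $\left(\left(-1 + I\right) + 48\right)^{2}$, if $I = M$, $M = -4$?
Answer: $1849$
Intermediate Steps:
$I = -4$
$\left(\left(-1 + I\right) + 48\right)^{2} = \left(\left(-1 - 4\right) + 48\right)^{2} = \left(-5 + 48\right)^{2} = 43^{2} = 1849$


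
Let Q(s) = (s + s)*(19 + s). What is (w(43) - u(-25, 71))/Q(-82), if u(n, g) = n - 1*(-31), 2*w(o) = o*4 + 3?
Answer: 163/20664 ≈ 0.0078881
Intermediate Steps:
Q(s) = 2*s*(19 + s) (Q(s) = (2*s)*(19 + s) = 2*s*(19 + s))
w(o) = 3/2 + 2*o (w(o) = (o*4 + 3)/2 = (4*o + 3)/2 = (3 + 4*o)/2 = 3/2 + 2*o)
u(n, g) = 31 + n (u(n, g) = n + 31 = 31 + n)
(w(43) - u(-25, 71))/Q(-82) = ((3/2 + 2*43) - (31 - 25))/((2*(-82)*(19 - 82))) = ((3/2 + 86) - 1*6)/((2*(-82)*(-63))) = (175/2 - 6)/10332 = (163/2)*(1/10332) = 163/20664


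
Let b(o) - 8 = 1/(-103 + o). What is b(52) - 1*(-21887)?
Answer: 1116644/51 ≈ 21895.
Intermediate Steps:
b(o) = 8 + 1/(-103 + o)
b(52) - 1*(-21887) = (-823 + 8*52)/(-103 + 52) - 1*(-21887) = (-823 + 416)/(-51) + 21887 = -1/51*(-407) + 21887 = 407/51 + 21887 = 1116644/51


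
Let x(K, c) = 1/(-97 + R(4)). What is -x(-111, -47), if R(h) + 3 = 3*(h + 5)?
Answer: 1/73 ≈ 0.013699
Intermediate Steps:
R(h) = 12 + 3*h (R(h) = -3 + 3*(h + 5) = -3 + 3*(5 + h) = -3 + (15 + 3*h) = 12 + 3*h)
x(K, c) = -1/73 (x(K, c) = 1/(-97 + (12 + 3*4)) = 1/(-97 + (12 + 12)) = 1/(-97 + 24) = 1/(-73) = -1/73)
-x(-111, -47) = -1*(-1/73) = 1/73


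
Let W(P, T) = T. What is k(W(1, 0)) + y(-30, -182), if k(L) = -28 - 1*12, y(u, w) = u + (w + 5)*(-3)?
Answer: 461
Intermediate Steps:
y(u, w) = -15 + u - 3*w (y(u, w) = u + (5 + w)*(-3) = u + (-15 - 3*w) = -15 + u - 3*w)
k(L) = -40 (k(L) = -28 - 12 = -40)
k(W(1, 0)) + y(-30, -182) = -40 + (-15 - 30 - 3*(-182)) = -40 + (-15 - 30 + 546) = -40 + 501 = 461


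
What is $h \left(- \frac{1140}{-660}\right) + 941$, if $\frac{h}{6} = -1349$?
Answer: $- \frac{143435}{11} \approx -13040.0$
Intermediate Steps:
$h = -8094$ ($h = 6 \left(-1349\right) = -8094$)
$h \left(- \frac{1140}{-660}\right) + 941 = - 8094 \left(- \frac{1140}{-660}\right) + 941 = - 8094 \left(\left(-1140\right) \left(- \frac{1}{660}\right)\right) + 941 = \left(-8094\right) \frac{19}{11} + 941 = - \frac{153786}{11} + 941 = - \frac{143435}{11}$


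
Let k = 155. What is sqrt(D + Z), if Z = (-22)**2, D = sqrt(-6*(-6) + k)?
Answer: sqrt(484 + sqrt(191)) ≈ 22.312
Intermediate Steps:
D = sqrt(191) (D = sqrt(-6*(-6) + 155) = sqrt(-2*(-18) + 155) = sqrt(36 + 155) = sqrt(191) ≈ 13.820)
Z = 484
sqrt(D + Z) = sqrt(sqrt(191) + 484) = sqrt(484 + sqrt(191))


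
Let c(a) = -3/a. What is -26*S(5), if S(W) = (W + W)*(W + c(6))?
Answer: -1170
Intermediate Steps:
S(W) = 2*W*(-½ + W) (S(W) = (W + W)*(W - 3/6) = (2*W)*(W - 3*⅙) = (2*W)*(W - ½) = (2*W)*(-½ + W) = 2*W*(-½ + W))
-26*S(5) = -130*(-1 + 2*5) = -130*(-1 + 10) = -130*9 = -26*45 = -1170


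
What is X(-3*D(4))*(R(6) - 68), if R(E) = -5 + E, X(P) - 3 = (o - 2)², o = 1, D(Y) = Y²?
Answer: -268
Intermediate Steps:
X(P) = 4 (X(P) = 3 + (1 - 2)² = 3 + (-1)² = 3 + 1 = 4)
X(-3*D(4))*(R(6) - 68) = 4*((-5 + 6) - 68) = 4*(1 - 68) = 4*(-67) = -268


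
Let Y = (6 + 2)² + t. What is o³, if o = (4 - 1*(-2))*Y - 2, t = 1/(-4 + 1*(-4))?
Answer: 3546578125/64 ≈ 5.5415e+7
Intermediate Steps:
t = -⅛ (t = 1/(-4 - 4) = 1/(-8) = -⅛ ≈ -0.12500)
Y = 511/8 (Y = (6 + 2)² - ⅛ = 8² - ⅛ = 64 - ⅛ = 511/8 ≈ 63.875)
o = 1525/4 (o = (4 - 1*(-2))*(511/8) - 2 = (4 + 2)*(511/8) - 2 = 6*(511/8) - 2 = 1533/4 - 2 = 1525/4 ≈ 381.25)
o³ = (1525/4)³ = 3546578125/64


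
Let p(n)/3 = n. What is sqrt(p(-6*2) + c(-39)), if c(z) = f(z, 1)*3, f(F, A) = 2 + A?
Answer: 3*I*sqrt(3) ≈ 5.1962*I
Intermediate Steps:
p(n) = 3*n
c(z) = 9 (c(z) = (2 + 1)*3 = 3*3 = 9)
sqrt(p(-6*2) + c(-39)) = sqrt(3*(-6*2) + 9) = sqrt(3*(-12) + 9) = sqrt(-36 + 9) = sqrt(-27) = 3*I*sqrt(3)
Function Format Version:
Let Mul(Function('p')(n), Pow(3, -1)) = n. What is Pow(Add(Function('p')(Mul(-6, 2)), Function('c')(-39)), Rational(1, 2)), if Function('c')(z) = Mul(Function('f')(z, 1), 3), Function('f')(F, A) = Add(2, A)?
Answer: Mul(3, I, Pow(3, Rational(1, 2))) ≈ Mul(5.1962, I)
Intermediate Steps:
Function('p')(n) = Mul(3, n)
Function('c')(z) = 9 (Function('c')(z) = Mul(Add(2, 1), 3) = Mul(3, 3) = 9)
Pow(Add(Function('p')(Mul(-6, 2)), Function('c')(-39)), Rational(1, 2)) = Pow(Add(Mul(3, Mul(-6, 2)), 9), Rational(1, 2)) = Pow(Add(Mul(3, -12), 9), Rational(1, 2)) = Pow(Add(-36, 9), Rational(1, 2)) = Pow(-27, Rational(1, 2)) = Mul(3, I, Pow(3, Rational(1, 2)))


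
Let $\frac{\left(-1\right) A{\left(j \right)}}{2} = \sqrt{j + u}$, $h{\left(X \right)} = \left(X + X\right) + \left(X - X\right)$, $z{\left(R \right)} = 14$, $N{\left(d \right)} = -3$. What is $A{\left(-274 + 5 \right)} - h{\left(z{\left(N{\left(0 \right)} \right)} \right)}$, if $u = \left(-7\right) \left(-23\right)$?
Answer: $-28 - 12 i \sqrt{3} \approx -28.0 - 20.785 i$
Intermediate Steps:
$h{\left(X \right)} = 2 X$ ($h{\left(X \right)} = 2 X + 0 = 2 X$)
$u = 161$
$A{\left(j \right)} = - 2 \sqrt{161 + j}$ ($A{\left(j \right)} = - 2 \sqrt{j + 161} = - 2 \sqrt{161 + j}$)
$A{\left(-274 + 5 \right)} - h{\left(z{\left(N{\left(0 \right)} \right)} \right)} = - 2 \sqrt{161 + \left(-274 + 5\right)} - 2 \cdot 14 = - 2 \sqrt{161 - 269} - 28 = - 2 \sqrt{-108} - 28 = - 2 \cdot 6 i \sqrt{3} - 28 = - 12 i \sqrt{3} - 28 = -28 - 12 i \sqrt{3}$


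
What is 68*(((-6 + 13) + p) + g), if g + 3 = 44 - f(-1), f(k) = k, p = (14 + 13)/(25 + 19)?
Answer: 37111/11 ≈ 3373.7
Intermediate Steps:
p = 27/44 ≈ 0.61364
g = 42 (g = -3 + (44 - 1*(-1)) = -3 + (44 + 1) = -3 + 45 = 42)
68*(((-6 + 13) + p) + g) = 68*(((-6 + 13) + 27/44) + 42) = 68*((7 + 27/44) + 42) = 68*(335/44 + 42) = 68*(2183/44) = 37111/11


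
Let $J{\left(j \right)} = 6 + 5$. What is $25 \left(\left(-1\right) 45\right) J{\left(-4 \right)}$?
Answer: $-12375$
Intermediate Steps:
$J{\left(j \right)} = 11$
$25 \left(\left(-1\right) 45\right) J{\left(-4 \right)} = 25 \left(\left(-1\right) 45\right) 11 = 25 \left(-45\right) 11 = \left(-1125\right) 11 = -12375$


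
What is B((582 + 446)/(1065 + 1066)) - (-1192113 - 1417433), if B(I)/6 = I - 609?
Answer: 5553162020/2131 ≈ 2.6059e+6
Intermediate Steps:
B(I) = -3654 + 6*I (B(I) = 6*(I - 609) = 6*(-609 + I) = -3654 + 6*I)
B((582 + 446)/(1065 + 1066)) - (-1192113 - 1417433) = (-3654 + 6*((582 + 446)/(1065 + 1066))) - (-1192113 - 1417433) = (-3654 + 6*(1028/2131)) - 1*(-2609546) = (-3654 + 6*(1028*(1/2131))) + 2609546 = (-3654 + 6*(1028/2131)) + 2609546 = (-3654 + 6168/2131) + 2609546 = -7780506/2131 + 2609546 = 5553162020/2131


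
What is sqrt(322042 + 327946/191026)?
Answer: sqrt(2937918896764247)/95513 ≈ 567.49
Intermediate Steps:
sqrt(322042 + 327946/191026) = sqrt(322042 + 327946*(1/191026)) = sqrt(322042 + 163973/95513) = sqrt(30759361519/95513) = sqrt(2937918896764247)/95513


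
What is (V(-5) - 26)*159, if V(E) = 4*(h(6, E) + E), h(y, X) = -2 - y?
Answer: -12402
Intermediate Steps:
V(E) = -32 + 4*E (V(E) = 4*((-2 - 1*6) + E) = 4*((-2 - 6) + E) = 4*(-8 + E) = -32 + 4*E)
(V(-5) - 26)*159 = ((-32 + 4*(-5)) - 26)*159 = ((-32 - 20) - 26)*159 = (-52 - 26)*159 = -78*159 = -12402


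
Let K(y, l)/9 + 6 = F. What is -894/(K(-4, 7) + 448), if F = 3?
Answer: -894/421 ≈ -2.1235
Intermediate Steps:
K(y, l) = -27 (K(y, l) = -54 + 9*3 = -54 + 27 = -27)
-894/(K(-4, 7) + 448) = -894/(-27 + 448) = -894/421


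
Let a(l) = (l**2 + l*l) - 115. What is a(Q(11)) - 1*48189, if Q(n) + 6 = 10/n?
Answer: -5838512/121 ≈ -48252.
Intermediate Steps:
Q(n) = -6 + 10/n
a(l) = -115 + 2*l**2 (a(l) = (l**2 + l**2) - 115 = 2*l**2 - 115 = -115 + 2*l**2)
a(Q(11)) - 1*48189 = (-115 + 2*(-6 + 10/11)**2) - 1*48189 = (-115 + 2*(-6 + 10*(1/11))**2) - 48189 = (-115 + 2*(-6 + 10/11)**2) - 48189 = (-115 + 2*(-56/11)**2) - 48189 = (-115 + 2*(3136/121)) - 48189 = (-115 + 6272/121) - 48189 = -7643/121 - 48189 = -5838512/121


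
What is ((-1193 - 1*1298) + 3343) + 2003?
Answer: 2855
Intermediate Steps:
((-1193 - 1*1298) + 3343) + 2003 = ((-1193 - 1298) + 3343) + 2003 = (-2491 + 3343) + 2003 = 852 + 2003 = 2855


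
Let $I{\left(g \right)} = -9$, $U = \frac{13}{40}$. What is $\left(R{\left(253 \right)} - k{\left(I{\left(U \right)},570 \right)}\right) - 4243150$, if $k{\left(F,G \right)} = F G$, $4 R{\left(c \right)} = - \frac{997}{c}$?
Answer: $- \frac{4288877237}{1012} \approx -4.238 \cdot 10^{6}$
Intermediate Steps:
$U = \frac{13}{40}$ ($U = 13 \cdot \frac{1}{40} = \frac{13}{40} \approx 0.325$)
$R{\left(c \right)} = - \frac{997}{4 c}$ ($R{\left(c \right)} = \frac{\left(-997\right) \frac{1}{c}}{4} = - \frac{997}{4 c}$)
$\left(R{\left(253 \right)} - k{\left(I{\left(U \right)},570 \right)}\right) - 4243150 = \left(- \frac{997}{4 \cdot 253} - \left(-9\right) 570\right) - 4243150 = \left(\left(- \frac{997}{4}\right) \frac{1}{253} - -5130\right) - 4243150 = \left(- \frac{997}{1012} + 5130\right) - 4243150 = \frac{5190563}{1012} - 4243150 = - \frac{4288877237}{1012}$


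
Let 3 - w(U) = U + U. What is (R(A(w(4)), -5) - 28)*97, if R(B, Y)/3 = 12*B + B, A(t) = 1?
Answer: 1067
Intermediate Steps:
w(U) = 3 - 2*U (w(U) = 3 - (U + U) = 3 - 2*U)
R(B, Y) = 39*B (R(B, Y) = 3*(12*B + B) = 3*(13*B) = 39*B)
(R(A(w(4)), -5) - 28)*97 = (39*1 - 28)*97 = (39 - 28)*97 = 11*97 = 1067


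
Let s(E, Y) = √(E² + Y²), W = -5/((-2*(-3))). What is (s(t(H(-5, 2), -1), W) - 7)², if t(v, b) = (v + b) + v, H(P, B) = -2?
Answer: 2689/36 - 35*√37/3 ≈ 3.7289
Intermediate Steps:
t(v, b) = b + 2*v (t(v, b) = (b + v) + v = b + 2*v)
W = -⅚ (W = -5/6 = -5*⅙ = -⅚ ≈ -0.83333)
(s(t(H(-5, 2), -1), W) - 7)² = (√((-1 + 2*(-2))² + (-⅚)²) - 7)² = (√((-1 - 4)² + 25/36) - 7)² = (√((-5)² + 25/36) - 7)² = (√(25 + 25/36) - 7)² = (√(925/36) - 7)² = (5*√37/6 - 7)² = (-7 + 5*√37/6)²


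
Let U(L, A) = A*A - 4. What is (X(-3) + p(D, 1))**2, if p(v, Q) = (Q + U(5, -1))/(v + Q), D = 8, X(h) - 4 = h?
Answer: 49/81 ≈ 0.60494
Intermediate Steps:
U(L, A) = -4 + A**2 (U(L, A) = A**2 - 4 = -4 + A**2)
X(h) = 4 + h
p(v, Q) = (-3 + Q)/(Q + v) (p(v, Q) = (Q + (-4 + (-1)**2))/(v + Q) = (Q + (-4 + 1))/(Q + v) = (Q - 3)/(Q + v) = (-3 + Q)/(Q + v))
(X(-3) + p(D, 1))**2 = ((4 - 3) + (-3 + 1)/(1 + 8))**2 = (1 - 2/9)**2 = (7/9)**2 = 49/81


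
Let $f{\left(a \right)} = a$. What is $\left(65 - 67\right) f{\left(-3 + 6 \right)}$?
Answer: $-6$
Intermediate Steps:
$\left(65 - 67\right) f{\left(-3 + 6 \right)} = \left(65 - 67\right) \left(-3 + 6\right) = \left(-2\right) 3 = -6$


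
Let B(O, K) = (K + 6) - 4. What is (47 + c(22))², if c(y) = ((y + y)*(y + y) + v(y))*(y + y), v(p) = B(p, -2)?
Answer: 7264323361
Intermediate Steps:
B(O, K) = 2 + K (B(O, K) = (6 + K) - 4 = 2 + K)
v(p) = 0 (v(p) = 2 - 2 = 0)
c(y) = 8*y³ (c(y) = ((y + y)*(y + y) + 0)*(y + y) = ((2*y)*(2*y) + 0)*(2*y) = (4*y² + 0)*(2*y) = (4*y²)*(2*y) = 8*y³)
(47 + c(22))² = (47 + 8*22³)² = (47 + 8*10648)² = (47 + 85184)² = 85231² = 7264323361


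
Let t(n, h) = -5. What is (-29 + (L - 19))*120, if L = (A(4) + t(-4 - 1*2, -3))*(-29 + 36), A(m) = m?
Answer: -6600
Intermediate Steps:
L = -7 (L = (4 - 5)*(-29 + 36) = -1*7 = -7)
(-29 + (L - 19))*120 = (-29 + (-7 - 19))*120 = (-29 - 26)*120 = -55*120 = -6600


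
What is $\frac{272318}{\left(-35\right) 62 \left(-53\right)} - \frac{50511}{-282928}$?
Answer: $\frac{41427828607}{16269774640} \approx 2.5463$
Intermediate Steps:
$\frac{272318}{\left(-35\right) 62 \left(-53\right)} - \frac{50511}{-282928} = \frac{272318}{\left(-2170\right) \left(-53\right)} - - \frac{50511}{282928} = \frac{272318}{115010} + \frac{50511}{282928} = 272318 \cdot \frac{1}{115010} + \frac{50511}{282928} = \frac{136159}{57505} + \frac{50511}{282928} = \frac{41427828607}{16269774640}$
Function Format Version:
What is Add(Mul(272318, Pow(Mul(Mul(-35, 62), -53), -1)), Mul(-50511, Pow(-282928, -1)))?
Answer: Rational(41427828607, 16269774640) ≈ 2.5463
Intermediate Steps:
Add(Mul(272318, Pow(Mul(Mul(-35, 62), -53), -1)), Mul(-50511, Pow(-282928, -1))) = Add(Mul(272318, Pow(Mul(-2170, -53), -1)), Mul(-50511, Rational(-1, 282928))) = Add(Mul(272318, Pow(115010, -1)), Rational(50511, 282928)) = Add(Mul(272318, Rational(1, 115010)), Rational(50511, 282928)) = Add(Rational(136159, 57505), Rational(50511, 282928)) = Rational(41427828607, 16269774640)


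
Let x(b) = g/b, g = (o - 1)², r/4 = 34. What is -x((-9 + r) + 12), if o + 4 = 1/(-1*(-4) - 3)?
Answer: -16/139 ≈ -0.11511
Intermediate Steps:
r = 136 (r = 4*34 = 136)
o = -3 (o = -4 + 1/(-1*(-4) - 3) = -4 + 1/(4 - 3) = -4 + 1/1 = -4 + 1 = -3)
g = 16 (g = (-3 - 1)² = (-4)² = 16)
x(b) = 16/b
-x((-9 + r) + 12) = -16/((-9 + 136) + 12) = -16/(127 + 12) = -16/139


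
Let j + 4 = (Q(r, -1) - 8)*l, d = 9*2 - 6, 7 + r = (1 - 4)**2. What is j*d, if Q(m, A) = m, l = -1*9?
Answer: 600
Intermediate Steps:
r = 2 (r = -7 + (1 - 4)**2 = -7 + (-3)**2 = -7 + 9 = 2)
l = -9
d = 12 (d = 18 - 6 = 12)
j = 50 (j = -4 + (2 - 8)*(-9) = -4 - 6*(-9) = -4 + 54 = 50)
j*d = 50*12 = 600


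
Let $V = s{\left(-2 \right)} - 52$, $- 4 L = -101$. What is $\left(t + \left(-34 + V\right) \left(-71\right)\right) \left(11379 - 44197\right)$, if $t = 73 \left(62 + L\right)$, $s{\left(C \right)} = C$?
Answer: $- \frac{828145821}{2} \approx -4.1407 \cdot 10^{8}$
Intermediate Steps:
$L = \frac{101}{4}$ ($L = \left(- \frac{1}{4}\right) \left(-101\right) = \frac{101}{4} \approx 25.25$)
$V = -54$ ($V = -2 - 52 = -54$)
$t = \frac{25477}{4}$ ($t = 73 \left(62 + \frac{101}{4}\right) = 73 \cdot \frac{349}{4} = \frac{25477}{4} \approx 6369.3$)
$\left(t + \left(-34 + V\right) \left(-71\right)\right) \left(11379 - 44197\right) = \left(\frac{25477}{4} + \left(-34 - 54\right) \left(-71\right)\right) \left(11379 - 44197\right) = \left(\frac{25477}{4} - -6248\right) \left(-32818\right) = \left(\frac{25477}{4} + 6248\right) \left(-32818\right) = \frac{50469}{4} \left(-32818\right) = - \frac{828145821}{2}$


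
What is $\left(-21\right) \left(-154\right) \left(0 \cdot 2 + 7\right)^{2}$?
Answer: $158466$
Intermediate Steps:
$\left(-21\right) \left(-154\right) \left(0 \cdot 2 + 7\right)^{2} = 3234 \left(0 + 7\right)^{2} = 3234 \cdot 7^{2} = 3234 \cdot 49 = 158466$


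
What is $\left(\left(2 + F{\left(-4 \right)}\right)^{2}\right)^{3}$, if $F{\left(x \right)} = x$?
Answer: $64$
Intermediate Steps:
$\left(\left(2 + F{\left(-4 \right)}\right)^{2}\right)^{3} = \left(\left(2 - 4\right)^{2}\right)^{3} = \left(\left(-2\right)^{2}\right)^{3} = 4^{3} = 64$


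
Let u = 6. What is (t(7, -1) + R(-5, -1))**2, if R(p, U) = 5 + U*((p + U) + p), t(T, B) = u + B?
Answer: 441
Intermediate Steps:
t(T, B) = 6 + B
R(p, U) = 5 + U*(U + 2*p) (R(p, U) = 5 + U*((U + p) + p) = 5 + U*(U + 2*p))
(t(7, -1) + R(-5, -1))**2 = ((6 - 1) + (5 + (-1)**2 + 2*(-1)*(-5)))**2 = (5 + (5 + 1 + 10))**2 = (5 + 16)**2 = 21**2 = 441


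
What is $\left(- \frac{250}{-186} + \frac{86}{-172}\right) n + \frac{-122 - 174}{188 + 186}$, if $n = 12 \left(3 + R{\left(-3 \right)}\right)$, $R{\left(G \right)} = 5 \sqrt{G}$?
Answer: $\frac{171566}{5797} + \frac{1570 i \sqrt{3}}{31} \approx 29.596 + 87.72 i$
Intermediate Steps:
$n = 36 + 60 i \sqrt{3}$ ($n = 12 \left(3 + 5 \sqrt{-3}\right) = 12 \left(3 + 5 i \sqrt{3}\right) = 36 + 60 i \sqrt{3} \approx 36.0 + 103.92 i$)
$\left(- \frac{250}{-186} + \frac{86}{-172}\right) n + \frac{-122 - 174}{188 + 186} = \left(- \frac{250}{-186} + \frac{86}{-172}\right) \left(36 + 60 i \sqrt{3}\right) + \frac{-122 - 174}{188 + 186} = \left(\left(-250\right) \left(- \frac{1}{186}\right) + 86 \left(- \frac{1}{172}\right)\right) \left(36 + 60 i \sqrt{3}\right) - \frac{296}{374} = \left(\frac{125}{93} - \frac{1}{2}\right) \left(36 + 60 i \sqrt{3}\right) - \frac{148}{187} = \frac{157 \left(36 + 60 i \sqrt{3}\right)}{186} - \frac{148}{187} = \left(\frac{942}{31} + \frac{1570 i \sqrt{3}}{31}\right) - \frac{148}{187} = \frac{171566}{5797} + \frac{1570 i \sqrt{3}}{31}$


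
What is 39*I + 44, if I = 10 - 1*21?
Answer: -385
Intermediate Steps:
I = -11 (I = 10 - 21 = -11)
39*I + 44 = 39*(-11) + 44 = -429 + 44 = -385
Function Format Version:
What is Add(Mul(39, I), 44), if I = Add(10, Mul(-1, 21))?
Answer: -385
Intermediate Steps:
I = -11 (I = Add(10, -21) = -11)
Add(Mul(39, I), 44) = Add(Mul(39, -11), 44) = Add(-429, 44) = -385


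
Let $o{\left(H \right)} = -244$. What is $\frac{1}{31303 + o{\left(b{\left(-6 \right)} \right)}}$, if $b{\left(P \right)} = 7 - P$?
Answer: $\frac{1}{31059} \approx 3.2197 \cdot 10^{-5}$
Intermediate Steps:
$\frac{1}{31303 + o{\left(b{\left(-6 \right)} \right)}} = \frac{1}{31303 - 244} = \frac{1}{31059}$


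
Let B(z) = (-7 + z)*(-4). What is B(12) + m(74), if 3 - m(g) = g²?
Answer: -5493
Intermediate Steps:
m(g) = 3 - g²
B(z) = 28 - 4*z
B(12) + m(74) = (28 - 4*12) + (3 - 1*74²) = (28 - 48) + (3 - 1*5476) = -20 + (3 - 5476) = -20 - 5473 = -5493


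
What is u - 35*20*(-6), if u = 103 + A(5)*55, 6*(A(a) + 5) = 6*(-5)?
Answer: 3753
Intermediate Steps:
A(a) = -10 (A(a) = -5 + (6*(-5))/6 = -5 + (⅙)*(-30) = -5 - 5 = -10)
u = -447 (u = 103 - 10*55 = 103 - 550 = -447)
u - 35*20*(-6) = -447 - 35*20*(-6) = -447 - 700*(-6) = -447 - 1*(-4200) = -447 + 4200 = 3753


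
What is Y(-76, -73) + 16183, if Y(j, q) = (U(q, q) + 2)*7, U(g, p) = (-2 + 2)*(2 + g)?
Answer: 16197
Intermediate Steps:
U(g, p) = 0 (U(g, p) = 0*(2 + g) = 0)
Y(j, q) = 14 (Y(j, q) = (0 + 2)*7 = 2*7 = 14)
Y(-76, -73) + 16183 = 14 + 16183 = 16197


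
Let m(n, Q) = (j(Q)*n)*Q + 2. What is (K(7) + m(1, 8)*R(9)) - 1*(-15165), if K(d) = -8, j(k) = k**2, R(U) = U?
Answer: 19783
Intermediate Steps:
m(n, Q) = 2 + n*Q**3 (m(n, Q) = (Q**2*n)*Q + 2 = (n*Q**2)*Q + 2 = n*Q**3 + 2 = 2 + n*Q**3)
(K(7) + m(1, 8)*R(9)) - 1*(-15165) = (-8 + (2 + 1*8**3)*9) - 1*(-15165) = (-8 + (2 + 1*512)*9) + 15165 = (-8 + (2 + 512)*9) + 15165 = (-8 + 514*9) + 15165 = (-8 + 4626) + 15165 = 4618 + 15165 = 19783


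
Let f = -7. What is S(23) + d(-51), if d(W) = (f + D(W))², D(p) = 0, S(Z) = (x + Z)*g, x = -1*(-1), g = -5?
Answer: -71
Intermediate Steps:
x = 1
S(Z) = -5 - 5*Z (S(Z) = (1 + Z)*(-5) = -5 - 5*Z)
d(W) = 49 (d(W) = (-7 + 0)² = (-7)² = 49)
S(23) + d(-51) = (-5 - 5*23) + 49 = (-5 - 115) + 49 = -120 + 49 = -71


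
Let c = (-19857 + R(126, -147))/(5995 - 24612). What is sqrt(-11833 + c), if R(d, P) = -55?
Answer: I*sqrt(4100860587233)/18617 ≈ 108.77*I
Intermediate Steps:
c = 19912/18617 (c = (-19857 - 55)/(5995 - 24612) = -19912/(-18617) = -19912*(-1/18617) = 19912/18617 ≈ 1.0696)
sqrt(-11833 + c) = sqrt(-11833 + 19912/18617) = sqrt(-220275049/18617) = I*sqrt(4100860587233)/18617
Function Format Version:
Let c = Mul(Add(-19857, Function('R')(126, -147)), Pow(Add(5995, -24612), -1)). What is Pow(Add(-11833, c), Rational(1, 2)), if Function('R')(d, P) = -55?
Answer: Mul(Rational(1, 18617), I, Pow(4100860587233, Rational(1, 2))) ≈ Mul(108.77, I)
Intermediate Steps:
c = Rational(19912, 18617) (c = Mul(Add(-19857, -55), Pow(Add(5995, -24612), -1)) = Mul(-19912, Pow(-18617, -1)) = Mul(-19912, Rational(-1, 18617)) = Rational(19912, 18617) ≈ 1.0696)
Pow(Add(-11833, c), Rational(1, 2)) = Pow(Add(-11833, Rational(19912, 18617)), Rational(1, 2)) = Pow(Rational(-220275049, 18617), Rational(1, 2)) = Mul(Rational(1, 18617), I, Pow(4100860587233, Rational(1, 2)))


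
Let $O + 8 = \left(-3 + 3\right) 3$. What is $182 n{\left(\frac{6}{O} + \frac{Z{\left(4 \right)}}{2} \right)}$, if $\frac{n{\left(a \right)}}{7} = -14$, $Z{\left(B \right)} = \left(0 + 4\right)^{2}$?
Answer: $-17836$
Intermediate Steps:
$Z{\left(B \right)} = 16$ ($Z{\left(B \right)} = 4^{2} = 16$)
$O = -8$ ($O = -8 + \left(-3 + 3\right) 3 = -8 + 0 \cdot 3 = -8 + 0 = -8$)
$n{\left(a \right)} = -98$ ($n{\left(a \right)} = 7 \left(-14\right) = -98$)
$182 n{\left(\frac{6}{O} + \frac{Z{\left(4 \right)}}{2} \right)} = 182 \left(-98\right) = -17836$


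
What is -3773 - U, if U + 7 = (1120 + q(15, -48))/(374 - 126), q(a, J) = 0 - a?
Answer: -935073/248 ≈ -3770.5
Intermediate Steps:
q(a, J) = -a
U = -631/248 (U = -7 + (1120 - 1*15)/(374 - 126) = -7 + (1120 - 15)/248 = -7 + 1105*(1/248) = -7 + 1105/248 = -631/248 ≈ -2.5444)
-3773 - U = -3773 - 1*(-631/248) = -3773 + 631/248 = -935073/248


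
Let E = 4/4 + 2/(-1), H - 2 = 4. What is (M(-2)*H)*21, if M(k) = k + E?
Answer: -378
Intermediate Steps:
H = 6 (H = 2 + 4 = 6)
E = -1 (E = 4*(¼) + 2*(-1) = 1 - 2 = -1)
M(k) = -1 + k (M(k) = k - 1 = -1 + k)
(M(-2)*H)*21 = ((-1 - 2)*6)*21 = -3*6*21 = -18*21 = -378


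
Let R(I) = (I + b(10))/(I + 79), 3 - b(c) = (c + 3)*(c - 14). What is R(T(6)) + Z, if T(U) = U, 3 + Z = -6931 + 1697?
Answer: -445084/85 ≈ -5236.3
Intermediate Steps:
Z = -5237 (Z = -3 + (-6931 + 1697) = -3 - 5234 = -5237)
b(c) = 3 - (-14 + c)*(3 + c) (b(c) = 3 - (c + 3)*(c - 14) = 3 - (3 + c)*(-14 + c) = 3 - (-14 + c)*(3 + c))
R(I) = (55 + I)/(79 + I) (R(I) = (I + (45 - 1*10² + 11*10))/(I + 79) = (I + (45 - 1*100 + 110))/(79 + I) = (I + (45 - 100 + 110))/(79 + I) = (I + 55)/(79 + I) = (55 + I)/(79 + I))
R(T(6)) + Z = (55 + 6)/(79 + 6) - 5237 = 61/85 - 5237 = -445084/85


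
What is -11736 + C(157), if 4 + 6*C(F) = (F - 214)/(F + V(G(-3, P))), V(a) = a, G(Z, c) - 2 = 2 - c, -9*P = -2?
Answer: -101898253/8682 ≈ -11737.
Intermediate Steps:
P = 2/9 (P = -1/9*(-2) = 2/9 ≈ 0.22222)
G(Z, c) = 4 - c (G(Z, c) = 2 + (2 - c) = 4 - c)
C(F) = -2/3 + (-214 + F)/(6*(34/9 + F)) (C(F) = -2/3 + ((F - 214)/(F + (4 - 1*2/9)))/6 = -2/3 + ((-214 + F)/(F + (4 - 2/9)))/6 = -2/3 + ((-214 + F)/(F + 34/9))/6 = -2/3 + ((-214 + F)/(34/9 + F))/6 = -2/3 + (-214 + F)/(6*(34/9 + F)))
-11736 + C(157) = -11736 + (-2062 - 27*157)/(6*(34 + 9*157)) = -11736 + (-2062 - 4239)/(6*(34 + 1413)) = -11736 + (1/6)*(-6301)/1447 = -11736 + (1/6)*(1/1447)*(-6301) = -11736 - 6301/8682 = -101898253/8682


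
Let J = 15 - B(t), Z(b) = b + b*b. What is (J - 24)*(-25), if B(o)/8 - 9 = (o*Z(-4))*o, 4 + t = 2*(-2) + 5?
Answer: 23625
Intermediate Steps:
Z(b) = b + b²
t = -3 (t = -4 + (2*(-2) + 5) = -4 + (-4 + 5) = -4 + 1 = -3)
B(o) = 72 + 96*o² (B(o) = 72 + 8*((o*(-4*(1 - 4)))*o) = 72 + 8*((o*(-4*(-3)))*o) = 72 + 8*((o*12)*o) = 72 + 8*((12*o)*o) = 72 + 8*(12*o²) = 72 + 96*o²)
J = -921 (J = 15 - (72 + 96*(-3)²) = 15 - (72 + 96*9) = 15 - (72 + 864) = 15 - 1*936 = 15 - 936 = -921)
(J - 24)*(-25) = (-921 - 24)*(-25) = -945*(-25) = 23625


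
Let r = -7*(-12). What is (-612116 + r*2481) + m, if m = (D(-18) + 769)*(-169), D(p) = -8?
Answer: -532321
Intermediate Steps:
r = 84
m = -128609 (m = (-8 + 769)*(-169) = 761*(-169) = -128609)
(-612116 + r*2481) + m = (-612116 + 84*2481) - 128609 = (-612116 + 208404) - 128609 = -403712 - 128609 = -532321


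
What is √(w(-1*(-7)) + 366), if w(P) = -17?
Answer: √349 ≈ 18.682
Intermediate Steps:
√(w(-1*(-7)) + 366) = √(-17 + 366) = √349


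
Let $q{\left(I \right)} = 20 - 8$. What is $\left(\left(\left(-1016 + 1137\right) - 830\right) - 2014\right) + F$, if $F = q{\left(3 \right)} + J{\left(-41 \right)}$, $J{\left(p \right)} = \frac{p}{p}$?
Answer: $-2710$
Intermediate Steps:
$J{\left(p \right)} = 1$
$q{\left(I \right)} = 12$
$F = 13$ ($F = 12 + 1 = 13$)
$\left(\left(\left(-1016 + 1137\right) - 830\right) - 2014\right) + F = \left(\left(\left(-1016 + 1137\right) - 830\right) - 2014\right) + 13 = \left(\left(121 - 830\right) - 2014\right) + 13 = \left(-709 - 2014\right) + 13 = -2723 + 13 = -2710$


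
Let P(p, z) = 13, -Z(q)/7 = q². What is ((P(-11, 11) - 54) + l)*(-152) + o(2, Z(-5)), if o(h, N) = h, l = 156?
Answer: -17478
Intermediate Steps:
Z(q) = -7*q²
((P(-11, 11) - 54) + l)*(-152) + o(2, Z(-5)) = ((13 - 54) + 156)*(-152) + 2 = (-41 + 156)*(-152) + 2 = 115*(-152) + 2 = -17480 + 2 = -17478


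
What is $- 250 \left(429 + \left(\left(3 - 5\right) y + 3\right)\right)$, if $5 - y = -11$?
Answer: $-100000$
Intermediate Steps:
$y = 16$ ($y = 5 - -11 = 5 + 11 = 16$)
$- 250 \left(429 + \left(\left(3 - 5\right) y + 3\right)\right) = - 250 \left(429 + \left(\left(3 - 5\right) 16 + 3\right)\right) = - 250 \left(429 + \left(\left(-2\right) 16 + 3\right)\right) = - 250 \left(429 + \left(-32 + 3\right)\right) = - 250 \left(429 - 29\right) = \left(-250\right) 400 = -100000$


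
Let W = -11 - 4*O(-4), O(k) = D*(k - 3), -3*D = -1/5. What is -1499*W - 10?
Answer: 205213/15 ≈ 13681.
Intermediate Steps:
D = 1/15 (D = -(-1)/(3*5) = -1/3*(-1/5) = 1/15 ≈ 0.066667)
O(k) = -1/5 + k/15 (O(k) = (k - 3)/15 = (-3 + k)/15 = -1/5 + k/15)
W = -137/15 (W = -11 - 4*(-1/5 + (1/15)*(-4)) = -11 - 4*(-1/5 - 4/15) = -11 - 4*(-7/15) = -11 + 28/15 = -137/15 ≈ -9.1333)
-1499*W - 10 = -1499*(-137/15) - 10 = 205363/15 - 10 = 205213/15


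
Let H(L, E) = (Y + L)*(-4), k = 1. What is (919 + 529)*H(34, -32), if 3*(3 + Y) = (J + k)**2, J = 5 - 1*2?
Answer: -631328/3 ≈ -2.1044e+5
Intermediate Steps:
J = 3 (J = 5 - 2 = 3)
Y = 7/3 (Y = -3 + (3 + 1)**2/3 = -3 + (1/3)*4**2 = -3 + (1/3)*16 = -3 + 16/3 = 7/3 ≈ 2.3333)
H(L, E) = -28/3 - 4*L (H(L, E) = (7/3 + L)*(-4) = -28/3 - 4*L)
(919 + 529)*H(34, -32) = (919 + 529)*(-28/3 - 4*34) = 1448*(-28/3 - 136) = 1448*(-436/3) = -631328/3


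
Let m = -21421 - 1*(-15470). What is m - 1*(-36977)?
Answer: 31026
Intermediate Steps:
m = -5951 (m = -21421 + 15470 = -5951)
m - 1*(-36977) = -5951 - 1*(-36977) = -5951 + 36977 = 31026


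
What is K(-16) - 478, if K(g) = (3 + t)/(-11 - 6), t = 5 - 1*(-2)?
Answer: -8136/17 ≈ -478.59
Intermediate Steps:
t = 7 (t = 5 + 2 = 7)
K(g) = -10/17 (K(g) = (3 + 7)/(-11 - 6) = 10/(-17) = 10*(-1/17) = -10/17)
K(-16) - 478 = -10/17 - 478 = -8136/17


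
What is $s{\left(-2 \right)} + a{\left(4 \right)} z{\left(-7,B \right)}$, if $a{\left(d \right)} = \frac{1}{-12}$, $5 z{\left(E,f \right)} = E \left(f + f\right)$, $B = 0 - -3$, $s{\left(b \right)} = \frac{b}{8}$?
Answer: $\frac{9}{20} \approx 0.45$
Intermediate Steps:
$s{\left(b \right)} = \frac{b}{8}$ ($s{\left(b \right)} = b \frac{1}{8} = \frac{b}{8}$)
$B = 3$ ($B = 0 + 3 = 3$)
$z{\left(E,f \right)} = \frac{2 E f}{5}$ ($z{\left(E,f \right)} = \frac{E \left(f + f\right)}{5} = \frac{E 2 f}{5} = \frac{2 E f}{5}$)
$a{\left(d \right)} = - \frac{1}{12}$
$s{\left(-2 \right)} + a{\left(4 \right)} z{\left(-7,B \right)} = \frac{1}{8} \left(-2\right) - \frac{\frac{2}{5} \left(-7\right) 3}{12} = - \frac{1}{4} - - \frac{7}{10} = - \frac{1}{4} + \frac{7}{10} = \frac{9}{20}$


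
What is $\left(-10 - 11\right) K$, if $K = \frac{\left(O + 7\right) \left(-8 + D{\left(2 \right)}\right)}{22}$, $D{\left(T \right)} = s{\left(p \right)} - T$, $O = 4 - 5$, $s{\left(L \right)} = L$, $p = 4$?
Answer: $\frac{378}{11} \approx 34.364$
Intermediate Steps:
$O = -1$
$D{\left(T \right)} = 4 - T$
$K = - \frac{18}{11}$ ($K = \frac{\left(-1 + 7\right) \left(-8 + \left(4 - 2\right)\right)}{22} = 6 \left(-8 + \left(4 - 2\right)\right) \frac{1}{22} = 6 \left(-8 + 2\right) \frac{1}{22} = 6 \left(-6\right) \frac{1}{22} = \left(-36\right) \frac{1}{22} = - \frac{18}{11} \approx -1.6364$)
$\left(-10 - 11\right) K = \left(-10 - 11\right) \left(- \frac{18}{11}\right) = \left(-21\right) \left(- \frac{18}{11}\right) = \frac{378}{11}$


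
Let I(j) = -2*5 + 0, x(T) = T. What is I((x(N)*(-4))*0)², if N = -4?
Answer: 100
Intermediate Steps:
I(j) = -10 (I(j) = -10 + 0 = -10)
I((x(N)*(-4))*0)² = (-10)² = 100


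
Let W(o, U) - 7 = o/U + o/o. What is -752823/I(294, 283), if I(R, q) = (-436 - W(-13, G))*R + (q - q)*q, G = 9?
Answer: 2258469/390334 ≈ 5.7860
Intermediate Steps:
W(o, U) = 8 + o/U (W(o, U) = 7 + (o/U + o/o) = 7 + (o/U + 1) = 7 + (1 + o/U) = 8 + o/U)
I(R, q) = -3983*R/9 (I(R, q) = (-436 - (8 - 13/9))*R + (q - q)*q = (-436 - (8 - 13*⅑))*R + 0*q = (-436 - (8 - 13/9))*R + 0 = (-436 - 1*59/9)*R + 0 = (-436 - 59/9)*R + 0 = -3983*R/9 + 0 = -3983*R/9)
-752823/I(294, 283) = -752823/((-3983/9*294)) = -752823/(-390334/3) = -752823*(-3/390334) = 2258469/390334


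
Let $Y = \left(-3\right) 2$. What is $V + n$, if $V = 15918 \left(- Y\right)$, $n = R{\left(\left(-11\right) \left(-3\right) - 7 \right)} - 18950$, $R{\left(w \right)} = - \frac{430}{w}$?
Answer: $\frac{995039}{13} \approx 76542.0$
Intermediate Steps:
$Y = -6$
$n = - \frac{246565}{13}$ ($n = - \frac{430}{\left(-11\right) \left(-3\right) - 7} - 18950 = - \frac{430}{33 - 7} - 18950 = - \frac{430}{26} - 18950 = \left(-430\right) \frac{1}{26} - 18950 = - \frac{215}{13} - 18950 = - \frac{246565}{13} \approx -18967.0$)
$V = 95508$ ($V = 15918 \left(\left(-1\right) \left(-6\right)\right) = 15918 \cdot 6 = 95508$)
$V + n = 95508 - \frac{246565}{13} = \frac{995039}{13}$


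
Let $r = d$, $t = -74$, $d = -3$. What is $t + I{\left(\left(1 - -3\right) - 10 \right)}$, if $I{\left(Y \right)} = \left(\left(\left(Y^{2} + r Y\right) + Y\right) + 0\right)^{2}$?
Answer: $2230$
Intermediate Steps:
$r = -3$
$I{\left(Y \right)} = \left(Y^{2} - 2 Y\right)^{2}$ ($I{\left(Y \right)} = \left(\left(\left(Y^{2} - 3 Y\right) + Y\right) + 0\right)^{2} = \left(\left(Y^{2} - 2 Y\right) + 0\right)^{2} = \left(Y^{2} - 2 Y\right)^{2}$)
$t + I{\left(\left(1 - -3\right) - 10 \right)} = -74 + \left(\left(1 - -3\right) - 10\right)^{2} \left(-2 + \left(\left(1 - -3\right) - 10\right)\right)^{2} = -74 + \left(\left(1 + 3\right) - 10\right)^{2} \left(-2 + \left(\left(1 + 3\right) - 10\right)\right)^{2} = -74 + \left(4 - 10\right)^{2} \left(-2 + \left(4 - 10\right)\right)^{2} = -74 + \left(-6\right)^{2} \left(-2 - 6\right)^{2} = -74 + 36 \left(-8\right)^{2} = -74 + 36 \cdot 64 = -74 + 2304 = 2230$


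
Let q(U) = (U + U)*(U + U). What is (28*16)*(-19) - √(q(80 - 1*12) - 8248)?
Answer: -8512 - 2*√2562 ≈ -8613.2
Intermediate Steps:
q(U) = 4*U² (q(U) = (2*U)*(2*U) = 4*U²)
(28*16)*(-19) - √(q(80 - 1*12) - 8248) = (28*16)*(-19) - √(4*(80 - 1*12)² - 8248) = 448*(-19) - √(4*(80 - 12)² - 8248) = -8512 - √(4*68² - 8248) = -8512 - √(4*4624 - 8248) = -8512 - √(18496 - 8248) = -8512 - √10248 = -8512 - 2*√2562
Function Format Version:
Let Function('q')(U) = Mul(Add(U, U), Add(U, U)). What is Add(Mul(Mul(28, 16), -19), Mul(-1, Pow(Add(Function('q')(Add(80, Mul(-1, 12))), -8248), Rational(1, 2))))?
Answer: Add(-8512, Mul(-2, Pow(2562, Rational(1, 2)))) ≈ -8613.2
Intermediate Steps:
Function('q')(U) = Mul(4, Pow(U, 2)) (Function('q')(U) = Mul(Mul(2, U), Mul(2, U)) = Mul(4, Pow(U, 2)))
Add(Mul(Mul(28, 16), -19), Mul(-1, Pow(Add(Function('q')(Add(80, Mul(-1, 12))), -8248), Rational(1, 2)))) = Add(Mul(Mul(28, 16), -19), Mul(-1, Pow(Add(Mul(4, Pow(Add(80, Mul(-1, 12)), 2)), -8248), Rational(1, 2)))) = Add(Mul(448, -19), Mul(-1, Pow(Add(Mul(4, Pow(Add(80, -12), 2)), -8248), Rational(1, 2)))) = Add(-8512, Mul(-1, Pow(Add(Mul(4, Pow(68, 2)), -8248), Rational(1, 2)))) = Add(-8512, Mul(-1, Pow(Add(Mul(4, 4624), -8248), Rational(1, 2)))) = Add(-8512, Mul(-1, Pow(Add(18496, -8248), Rational(1, 2)))) = Add(-8512, Mul(-1, Pow(10248, Rational(1, 2)))) = Add(-8512, Mul(-1, Mul(2, Pow(2562, Rational(1, 2))))) = Add(-8512, Mul(-2, Pow(2562, Rational(1, 2))))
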